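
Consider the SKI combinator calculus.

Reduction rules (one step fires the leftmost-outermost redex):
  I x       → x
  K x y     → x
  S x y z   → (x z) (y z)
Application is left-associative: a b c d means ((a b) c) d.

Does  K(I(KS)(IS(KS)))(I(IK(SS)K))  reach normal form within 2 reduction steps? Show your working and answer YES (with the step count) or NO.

Answer: NO — after 2 steps the term is KS(IS(KS)), not yet normal

Working:
  start: K(I(KS)(IS(KS)))(I(IK(SS)K))
  [1] I(KS)(IS(KS))
  [2] KS(IS(KS))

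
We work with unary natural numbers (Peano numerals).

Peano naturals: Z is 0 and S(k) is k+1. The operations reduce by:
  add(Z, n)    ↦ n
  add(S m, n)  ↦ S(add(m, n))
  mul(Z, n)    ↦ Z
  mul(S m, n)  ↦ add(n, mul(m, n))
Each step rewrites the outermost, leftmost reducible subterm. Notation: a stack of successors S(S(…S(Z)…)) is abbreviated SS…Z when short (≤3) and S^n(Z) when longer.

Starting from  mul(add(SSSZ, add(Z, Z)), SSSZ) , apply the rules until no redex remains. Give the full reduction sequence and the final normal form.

  start: mul(add(SSSZ, add(Z, Z)), SSSZ)
  →1  mul(S(add(SSZ, add(Z, Z))), SSSZ)
  →2  add(SSSZ, mul(add(SSZ, add(Z, Z)), SSSZ))
  →3  S(add(SSZ, mul(add(SSZ, add(Z, Z)), SSSZ)))
  →4  S(S(add(SZ, mul(add(SSZ, add(Z, Z)), SSSZ))))
  →5  S(S(S(add(Z, mul(add(SSZ, add(Z, Z)), SSSZ)))))
  →6  S(S(S(mul(add(SSZ, add(Z, Z)), SSSZ))))
  →7  S(S(S(mul(S(add(SZ, add(Z, Z))), SSSZ))))
  →8  S(S(S(add(SSSZ, mul(add(SZ, add(Z, Z)), SSSZ)))))
  →9  S(S(S(S(add(SSZ, mul(add(SZ, add(Z, Z)), SSSZ))))))
  →10  S(S(S(S(S(add(SZ, mul(add(SZ, add(Z, Z)), SSSZ)))))))
  →11  S(S(S(S(S(S(add(Z, mul(add(SZ, add(Z, Z)), SSSZ))))))))
  →12  S(S(S(S(S(S(mul(add(SZ, add(Z, Z)), SSSZ)))))))
  →13  S(S(S(S(S(S(mul(S(add(Z, add(Z, Z))), SSSZ)))))))
  →14  S(S(S(S(S(S(add(SSSZ, mul(add(Z, add(Z, Z)), SSSZ))))))))
  →15  S(S(S(S(S(S(S(add(SSZ, mul(add(Z, add(Z, Z)), SSSZ)))))))))
  →16  S(S(S(S(S(S(S(S(add(SZ, mul(add(Z, add(Z, Z)), SSSZ))))))))))
  →17  S(S(S(S(S(S(S(S(S(add(Z, mul(add(Z, add(Z, Z)), SSSZ)))))))))))
  →18  S(S(S(S(S(S(S(S(S(mul(add(Z, add(Z, Z)), SSSZ))))))))))
  →19  S(S(S(S(S(S(S(S(S(mul(add(Z, Z), SSSZ))))))))))
  →20  S(S(S(S(S(S(S(S(S(mul(Z, SSSZ))))))))))
  →21  S^9(Z)

Answer: normal form = S^9(Z)  (in 21 steps)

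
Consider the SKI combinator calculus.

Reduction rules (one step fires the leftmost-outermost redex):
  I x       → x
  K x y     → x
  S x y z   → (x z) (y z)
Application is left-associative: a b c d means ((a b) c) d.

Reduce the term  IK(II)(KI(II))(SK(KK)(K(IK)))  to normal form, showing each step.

  start: IK(II)(KI(II))(SK(KK)(K(IK)))
  [1] K(II)(KI(II))(SK(KK)(K(IK)))
  [2] II(SK(KK)(K(IK)))
  [3] I(SK(KK)(K(IK)))
  [4] SK(KK)(K(IK))
  [5] K(K(IK))(KK(K(IK)))
  [6] K(IK)
  [7] KK

Answer: normal form = KK  (in 7 steps)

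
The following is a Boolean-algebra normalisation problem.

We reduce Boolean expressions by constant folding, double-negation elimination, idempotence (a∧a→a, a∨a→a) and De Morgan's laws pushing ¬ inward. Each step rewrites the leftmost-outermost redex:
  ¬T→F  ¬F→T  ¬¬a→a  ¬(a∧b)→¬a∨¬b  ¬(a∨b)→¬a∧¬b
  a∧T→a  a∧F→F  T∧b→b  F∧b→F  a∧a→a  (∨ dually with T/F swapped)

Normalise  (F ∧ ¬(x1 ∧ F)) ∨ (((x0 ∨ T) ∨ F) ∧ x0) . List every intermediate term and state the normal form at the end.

  start: (F ∧ ¬(x1 ∧ F)) ∨ (((x0 ∨ T) ∨ F) ∧ x0)
  step 1: F ∨ (((x0 ∨ T) ∨ F) ∧ x0)
  step 2: ((x0 ∨ T) ∨ F) ∧ x0
  step 3: (x0 ∨ T) ∧ x0
  step 4: T ∧ x0
  step 5: x0

Answer: normal form = x0  (in 5 steps)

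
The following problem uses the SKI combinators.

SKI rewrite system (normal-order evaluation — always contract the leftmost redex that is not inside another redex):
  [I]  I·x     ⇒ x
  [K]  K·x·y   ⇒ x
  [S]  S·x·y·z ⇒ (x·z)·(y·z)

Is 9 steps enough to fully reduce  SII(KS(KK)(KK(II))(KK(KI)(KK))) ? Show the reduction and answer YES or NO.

Answer: NO — after 9 steps the term is SK(KK(KI)(KK)), not yet normal

Derivation:
  start: SII(KS(KK)(KK(II))(KK(KI)(KK)))
  [1] I(KS(KK)(KK(II))(KK(KI)(KK)))(I(KS(KK)(KK(II))(KK(KI)(KK))))
  [2] KS(KK)(KK(II))(KK(KI)(KK))(I(KS(KK)(KK(II))(KK(KI)(KK))))
  [3] S(KK(II))(KK(KI)(KK))(I(KS(KK)(KK(II))(KK(KI)(KK))))
  [4] KK(II)(I(KS(KK)(KK(II))(KK(KI)(KK))))(KK(KI)(KK)(I(KS(KK)(KK(II))(KK(KI)(KK)))))
  [5] K(I(KS(KK)(KK(II))(KK(KI)(KK))))(KK(KI)(KK)(I(KS(KK)(KK(II))(KK(KI)(KK)))))
  [6] I(KS(KK)(KK(II))(KK(KI)(KK)))
  [7] KS(KK)(KK(II))(KK(KI)(KK))
  [8] S(KK(II))(KK(KI)(KK))
  [9] SK(KK(KI)(KK))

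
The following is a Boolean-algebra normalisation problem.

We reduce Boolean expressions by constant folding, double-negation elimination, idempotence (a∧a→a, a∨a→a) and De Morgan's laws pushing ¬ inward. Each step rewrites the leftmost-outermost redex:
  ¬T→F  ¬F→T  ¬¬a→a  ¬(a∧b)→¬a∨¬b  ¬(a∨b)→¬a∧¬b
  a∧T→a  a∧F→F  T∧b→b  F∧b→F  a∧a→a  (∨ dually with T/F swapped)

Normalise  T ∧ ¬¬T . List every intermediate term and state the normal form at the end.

Answer: normal form = T  (in 2 steps)

Derivation:
  start: T ∧ ¬¬T
  [1] ¬¬T
  [2] T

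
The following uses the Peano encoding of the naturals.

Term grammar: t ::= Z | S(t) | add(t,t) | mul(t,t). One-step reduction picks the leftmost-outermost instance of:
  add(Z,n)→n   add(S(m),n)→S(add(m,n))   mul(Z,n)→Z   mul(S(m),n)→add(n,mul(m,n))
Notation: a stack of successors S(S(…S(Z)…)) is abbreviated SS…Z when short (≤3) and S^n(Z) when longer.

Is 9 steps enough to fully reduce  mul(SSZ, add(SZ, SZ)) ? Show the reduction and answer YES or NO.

Answer: NO — after 9 steps the term is S(S(S(add(add(Z, SZ), mul(Z, add(SZ, SZ)))))), not yet normal

Derivation:
  start: mul(SSZ, add(SZ, SZ))
  [1] add(add(SZ, SZ), mul(SZ, add(SZ, SZ)))
  [2] add(S(add(Z, SZ)), mul(SZ, add(SZ, SZ)))
  [3] S(add(add(Z, SZ), mul(SZ, add(SZ, SZ))))
  [4] S(add(SZ, mul(SZ, add(SZ, SZ))))
  [5] S(S(add(Z, mul(SZ, add(SZ, SZ)))))
  [6] S(S(mul(SZ, add(SZ, SZ))))
  [7] S(S(add(add(SZ, SZ), mul(Z, add(SZ, SZ)))))
  [8] S(S(add(S(add(Z, SZ)), mul(Z, add(SZ, SZ)))))
  [9] S(S(S(add(add(Z, SZ), mul(Z, add(SZ, SZ))))))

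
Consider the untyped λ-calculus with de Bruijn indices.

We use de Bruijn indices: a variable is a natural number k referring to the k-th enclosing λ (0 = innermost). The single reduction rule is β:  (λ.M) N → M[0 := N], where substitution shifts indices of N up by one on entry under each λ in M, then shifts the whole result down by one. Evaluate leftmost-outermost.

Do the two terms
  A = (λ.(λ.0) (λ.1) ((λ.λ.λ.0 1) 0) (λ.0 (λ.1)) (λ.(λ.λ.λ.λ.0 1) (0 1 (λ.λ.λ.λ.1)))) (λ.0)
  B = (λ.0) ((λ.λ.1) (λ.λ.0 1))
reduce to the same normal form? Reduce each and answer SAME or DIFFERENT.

Term A:
  start: (λ.(λ.0) (λ.1) ((λ.λ.λ.0 1) 0) (λ.0 (λ.1)) (λ.(λ.λ.λ.λ.0 1) (0 1 (λ.λ.λ.λ.1)))) (λ.0)
  step 1: (λ.0) (λ.λ.0) ((λ.λ.λ.0 1) (λ.0)) (λ.0 (λ.1)) (λ.(λ.λ.λ.λ.0 1) (0 (λ.0) (λ.λ.λ.λ.1)))
  step 2: (λ.λ.0) ((λ.λ.λ.0 1) (λ.0)) (λ.0 (λ.1)) (λ.(λ.λ.λ.λ.0 1) (0 (λ.0) (λ.λ.λ.λ.1)))
  step 3: (λ.0) (λ.0 (λ.1)) (λ.(λ.λ.λ.λ.0 1) (0 (λ.0) (λ.λ.λ.λ.1)))
  step 4: (λ.0 (λ.1)) (λ.(λ.λ.λ.λ.0 1) (0 (λ.0) (λ.λ.λ.λ.1)))
  step 5: (λ.(λ.λ.λ.λ.0 1) (0 (λ.0) (λ.λ.λ.λ.1))) (λ.λ.(λ.λ.λ.λ.0 1) (0 (λ.0) (λ.λ.λ.λ.1)))
  step 6: (λ.λ.λ.λ.0 1) ((λ.λ.(λ.λ.λ.λ.0 1) (0 (λ.0) (λ.λ.λ.λ.1))) (λ.0) (λ.λ.λ.λ.1))
  step 7: λ.λ.λ.0 1

Term B:
  start: (λ.0) ((λ.λ.1) (λ.λ.0 1))
  step 1: (λ.λ.1) (λ.λ.0 1)
  step 2: λ.λ.λ.0 1

Answer: SAME — A ⇓ λ.λ.λ.0 1, B ⇓ λ.λ.λ.0 1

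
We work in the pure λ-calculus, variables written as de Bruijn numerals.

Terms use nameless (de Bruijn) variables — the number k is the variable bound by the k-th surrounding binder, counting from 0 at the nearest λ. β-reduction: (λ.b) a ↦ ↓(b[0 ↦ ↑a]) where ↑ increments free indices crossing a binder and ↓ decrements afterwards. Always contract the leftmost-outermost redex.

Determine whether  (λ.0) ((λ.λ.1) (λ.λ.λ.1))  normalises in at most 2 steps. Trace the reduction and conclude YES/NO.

Answer: YES — reaches normal form λ.λ.λ.λ.1 in 2 ≤ 2 steps

Working:
  start: (λ.0) ((λ.λ.1) (λ.λ.λ.1))
  →1  (λ.λ.1) (λ.λ.λ.1)
  →2  λ.λ.λ.λ.1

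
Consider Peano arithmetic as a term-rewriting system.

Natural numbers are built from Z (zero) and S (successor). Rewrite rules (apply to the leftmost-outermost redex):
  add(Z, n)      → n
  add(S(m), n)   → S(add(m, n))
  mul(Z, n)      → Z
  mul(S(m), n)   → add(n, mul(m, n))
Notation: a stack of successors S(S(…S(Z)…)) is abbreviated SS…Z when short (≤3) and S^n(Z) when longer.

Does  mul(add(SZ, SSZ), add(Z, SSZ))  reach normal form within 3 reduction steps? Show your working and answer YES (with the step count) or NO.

  start: mul(add(SZ, SSZ), add(Z, SSZ))
  step 1: mul(S(add(Z, SSZ)), add(Z, SSZ))
  step 2: add(add(Z, SSZ), mul(add(Z, SSZ), add(Z, SSZ)))
  step 3: add(SSZ, mul(add(Z, SSZ), add(Z, SSZ)))

Answer: NO — after 3 steps the term is add(SSZ, mul(add(Z, SSZ), add(Z, SSZ))), not yet normal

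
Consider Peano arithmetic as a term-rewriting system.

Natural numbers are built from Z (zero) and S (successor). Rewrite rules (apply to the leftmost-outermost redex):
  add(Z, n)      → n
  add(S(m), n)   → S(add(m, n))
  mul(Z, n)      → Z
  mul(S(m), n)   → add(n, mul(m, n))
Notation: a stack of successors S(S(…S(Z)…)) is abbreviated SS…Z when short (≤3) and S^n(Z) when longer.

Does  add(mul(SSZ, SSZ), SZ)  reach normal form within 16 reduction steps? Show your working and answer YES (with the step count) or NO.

Answer: YES — reaches normal form S^5(Z) in 14 ≤ 16 steps

Derivation:
  start: add(mul(SSZ, SSZ), SZ)
  step 1: add(add(SSZ, mul(SZ, SSZ)), SZ)
  step 2: add(S(add(SZ, mul(SZ, SSZ))), SZ)
  step 3: S(add(add(SZ, mul(SZ, SSZ)), SZ))
  step 4: S(add(S(add(Z, mul(SZ, SSZ))), SZ))
  step 5: S(S(add(add(Z, mul(SZ, SSZ)), SZ)))
  step 6: S(S(add(mul(SZ, SSZ), SZ)))
  step 7: S(S(add(add(SSZ, mul(Z, SSZ)), SZ)))
  step 8: S(S(add(S(add(SZ, mul(Z, SSZ))), SZ)))
  step 9: S(S(S(add(add(SZ, mul(Z, SSZ)), SZ))))
  step 10: S(S(S(add(S(add(Z, mul(Z, SSZ))), SZ))))
  step 11: S(S(S(S(add(add(Z, mul(Z, SSZ)), SZ)))))
  step 12: S(S(S(S(add(mul(Z, SSZ), SZ)))))
  step 13: S(S(S(S(add(Z, SZ)))))
  step 14: S^5(Z)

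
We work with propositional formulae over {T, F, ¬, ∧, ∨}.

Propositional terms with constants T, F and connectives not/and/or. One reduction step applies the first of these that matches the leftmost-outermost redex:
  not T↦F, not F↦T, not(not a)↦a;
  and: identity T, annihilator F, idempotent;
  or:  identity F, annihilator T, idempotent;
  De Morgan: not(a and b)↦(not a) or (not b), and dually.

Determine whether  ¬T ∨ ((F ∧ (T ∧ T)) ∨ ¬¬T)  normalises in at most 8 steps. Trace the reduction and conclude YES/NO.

  start: ¬T ∨ ((F ∧ (T ∧ T)) ∨ ¬¬T)
  [1] F ∨ ((F ∧ (T ∧ T)) ∨ ¬¬T)
  [2] (F ∧ (T ∧ T)) ∨ ¬¬T
  [3] F ∨ ¬¬T
  [4] ¬¬T
  [5] T

Answer: YES — reaches normal form T in 5 ≤ 8 steps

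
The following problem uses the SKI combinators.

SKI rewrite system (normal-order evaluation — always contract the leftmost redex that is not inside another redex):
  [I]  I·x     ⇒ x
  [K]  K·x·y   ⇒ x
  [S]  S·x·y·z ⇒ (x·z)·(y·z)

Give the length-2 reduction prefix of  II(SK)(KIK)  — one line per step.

  start: II(SK)(KIK)
  step 1: I(SK)(KIK)
  step 2: SK(KIK)

Answer: after 2 steps: SK(KIK)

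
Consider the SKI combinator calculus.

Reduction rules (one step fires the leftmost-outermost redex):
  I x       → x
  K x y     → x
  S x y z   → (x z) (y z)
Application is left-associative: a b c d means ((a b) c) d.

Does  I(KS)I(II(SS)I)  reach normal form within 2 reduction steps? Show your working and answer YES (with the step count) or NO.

Answer: NO — after 2 steps the term is S(II(SS)I), not yet normal

Reduction:
  start: I(KS)I(II(SS)I)
  [1] KSI(II(SS)I)
  [2] S(II(SS)I)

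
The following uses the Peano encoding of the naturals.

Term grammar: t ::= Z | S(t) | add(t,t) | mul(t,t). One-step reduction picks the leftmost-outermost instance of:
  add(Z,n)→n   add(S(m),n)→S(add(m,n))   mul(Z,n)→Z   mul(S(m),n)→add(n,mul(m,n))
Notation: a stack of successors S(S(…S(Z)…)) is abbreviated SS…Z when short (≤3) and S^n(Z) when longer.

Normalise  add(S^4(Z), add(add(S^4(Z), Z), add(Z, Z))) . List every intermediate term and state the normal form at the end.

Answer: normal form = S^8(Z)  (in 16 steps)

Working:
  start: add(S^4(Z), add(add(S^4(Z), Z), add(Z, Z)))
  step 1: S(add(SSSZ, add(add(S^4(Z), Z), add(Z, Z))))
  step 2: S(S(add(SSZ, add(add(S^4(Z), Z), add(Z, Z)))))
  step 3: S(S(S(add(SZ, add(add(S^4(Z), Z), add(Z, Z))))))
  step 4: S(S(S(S(add(Z, add(add(S^4(Z), Z), add(Z, Z)))))))
  step 5: S(S(S(S(add(add(S^4(Z), Z), add(Z, Z))))))
  step 6: S(S(S(S(add(S(add(SSSZ, Z)), add(Z, Z))))))
  step 7: S(S(S(S(S(add(add(SSSZ, Z), add(Z, Z)))))))
  step 8: S(S(S(S(S(add(S(add(SSZ, Z)), add(Z, Z)))))))
  step 9: S(S(S(S(S(S(add(add(SSZ, Z), add(Z, Z))))))))
  step 10: S(S(S(S(S(S(add(S(add(SZ, Z)), add(Z, Z))))))))
  step 11: S(S(S(S(S(S(S(add(add(SZ, Z), add(Z, Z)))))))))
  step 12: S(S(S(S(S(S(S(add(S(add(Z, Z)), add(Z, Z)))))))))
  step 13: S(S(S(S(S(S(S(S(add(add(Z, Z), add(Z, Z))))))))))
  step 14: S(S(S(S(S(S(S(S(add(Z, add(Z, Z))))))))))
  step 15: S(S(S(S(S(S(S(S(add(Z, Z)))))))))
  step 16: S^8(Z)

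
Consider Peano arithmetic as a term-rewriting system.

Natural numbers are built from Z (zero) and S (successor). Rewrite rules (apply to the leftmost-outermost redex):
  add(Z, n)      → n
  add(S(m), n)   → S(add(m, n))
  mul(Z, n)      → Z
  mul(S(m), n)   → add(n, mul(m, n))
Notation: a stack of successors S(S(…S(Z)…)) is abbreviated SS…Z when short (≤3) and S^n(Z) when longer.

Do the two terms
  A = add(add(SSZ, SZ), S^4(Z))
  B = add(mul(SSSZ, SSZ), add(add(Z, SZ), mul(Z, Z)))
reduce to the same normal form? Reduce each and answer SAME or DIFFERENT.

Answer: SAME — A ⇓ S^7(Z), B ⇓ S^7(Z)

Derivation:
Term A:
  start: add(add(SSZ, SZ), S^4(Z))
  [1] add(S(add(SZ, SZ)), S^4(Z))
  [2] S(add(add(SZ, SZ), S^4(Z)))
  [3] S(add(S(add(Z, SZ)), S^4(Z)))
  [4] S(S(add(add(Z, SZ), S^4(Z))))
  [5] S(S(add(SZ, S^4(Z))))
  [6] S(S(S(add(Z, S^4(Z)))))
  [7] S^7(Z)

Term B:
  start: add(mul(SSSZ, SSZ), add(add(Z, SZ), mul(Z, Z)))
  [1] add(add(SSZ, mul(SSZ, SSZ)), add(add(Z, SZ), mul(Z, Z)))
  [2] add(S(add(SZ, mul(SSZ, SSZ))), add(add(Z, SZ), mul(Z, Z)))
  [3] S(add(add(SZ, mul(SSZ, SSZ)), add(add(Z, SZ), mul(Z, Z))))
  [4] S(add(S(add(Z, mul(SSZ, SSZ))), add(add(Z, SZ), mul(Z, Z))))
  [5] S(S(add(add(Z, mul(SSZ, SSZ)), add(add(Z, SZ), mul(Z, Z)))))
  [6] S(S(add(mul(SSZ, SSZ), add(add(Z, SZ), mul(Z, Z)))))
  [7] S(S(add(add(SSZ, mul(SZ, SSZ)), add(add(Z, SZ), mul(Z, Z)))))
  [8] S(S(add(S(add(SZ, mul(SZ, SSZ))), add(add(Z, SZ), mul(Z, Z)))))
  [9] S(S(S(add(add(SZ, mul(SZ, SSZ)), add(add(Z, SZ), mul(Z, Z))))))
  [10] S(S(S(add(S(add(Z, mul(SZ, SSZ))), add(add(Z, SZ), mul(Z, Z))))))
  [11] S(S(S(S(add(add(Z, mul(SZ, SSZ)), add(add(Z, SZ), mul(Z, Z)))))))
  [12] S(S(S(S(add(mul(SZ, SSZ), add(add(Z, SZ), mul(Z, Z)))))))
  [13] S(S(S(S(add(add(SSZ, mul(Z, SSZ)), add(add(Z, SZ), mul(Z, Z)))))))
  [14] S(S(S(S(add(S(add(SZ, mul(Z, SSZ))), add(add(Z, SZ), mul(Z, Z)))))))
  [15] S(S(S(S(S(add(add(SZ, mul(Z, SSZ)), add(add(Z, SZ), mul(Z, Z))))))))
  [16] S(S(S(S(S(add(S(add(Z, mul(Z, SSZ))), add(add(Z, SZ), mul(Z, Z))))))))
  [17] S(S(S(S(S(S(add(add(Z, mul(Z, SSZ)), add(add(Z, SZ), mul(Z, Z)))))))))
  [18] S(S(S(S(S(S(add(mul(Z, SSZ), add(add(Z, SZ), mul(Z, Z)))))))))
  [19] S(S(S(S(S(S(add(Z, add(add(Z, SZ), mul(Z, Z)))))))))
  [20] S(S(S(S(S(S(add(add(Z, SZ), mul(Z, Z))))))))
  [21] S(S(S(S(S(S(add(SZ, mul(Z, Z))))))))
  [22] S(S(S(S(S(S(S(add(Z, mul(Z, Z)))))))))
  [23] S(S(S(S(S(S(S(mul(Z, Z))))))))
  [24] S^7(Z)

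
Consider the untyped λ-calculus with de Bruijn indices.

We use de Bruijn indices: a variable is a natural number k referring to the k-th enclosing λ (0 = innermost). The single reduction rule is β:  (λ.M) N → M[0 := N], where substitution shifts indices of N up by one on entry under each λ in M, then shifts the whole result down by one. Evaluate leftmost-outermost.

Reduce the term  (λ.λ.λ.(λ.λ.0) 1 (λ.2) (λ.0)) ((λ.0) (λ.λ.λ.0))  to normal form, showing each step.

Answer: normal form = λ.λ.1  (in 4 steps)

Working:
  start: (λ.λ.λ.(λ.λ.0) 1 (λ.2) (λ.0)) ((λ.0) (λ.λ.λ.0))
  step 1: λ.λ.(λ.λ.0) 1 (λ.2) (λ.0)
  step 2: λ.λ.(λ.0) (λ.2) (λ.0)
  step 3: λ.λ.(λ.2) (λ.0)
  step 4: λ.λ.1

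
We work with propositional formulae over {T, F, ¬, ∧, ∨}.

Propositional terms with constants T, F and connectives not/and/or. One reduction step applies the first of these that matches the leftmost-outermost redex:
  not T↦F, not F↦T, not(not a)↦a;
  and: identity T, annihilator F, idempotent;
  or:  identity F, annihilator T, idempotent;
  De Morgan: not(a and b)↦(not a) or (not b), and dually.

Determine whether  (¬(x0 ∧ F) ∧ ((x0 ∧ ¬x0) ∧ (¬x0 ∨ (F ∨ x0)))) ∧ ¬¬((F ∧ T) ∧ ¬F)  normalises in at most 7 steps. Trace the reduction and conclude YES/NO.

  start: (¬(x0 ∧ F) ∧ ((x0 ∧ ¬x0) ∧ (¬x0 ∨ (F ∨ x0)))) ∧ ¬¬((F ∧ T) ∧ ¬F)
  [1] ((¬x0 ∨ ¬F) ∧ ((x0 ∧ ¬x0) ∧ (¬x0 ∨ (F ∨ x0)))) ∧ ¬¬((F ∧ T) ∧ ¬F)
  [2] ((¬x0 ∨ T) ∧ ((x0 ∧ ¬x0) ∧ (¬x0 ∨ (F ∨ x0)))) ∧ ¬¬((F ∧ T) ∧ ¬F)
  [3] (T ∧ ((x0 ∧ ¬x0) ∧ (¬x0 ∨ (F ∨ x0)))) ∧ ¬¬((F ∧ T) ∧ ¬F)
  [4] ((x0 ∧ ¬x0) ∧ (¬x0 ∨ (F ∨ x0))) ∧ ¬¬((F ∧ T) ∧ ¬F)
  [5] ((x0 ∧ ¬x0) ∧ (¬x0 ∨ x0)) ∧ ¬¬((F ∧ T) ∧ ¬F)
  [6] ((x0 ∧ ¬x0) ∧ (¬x0 ∨ x0)) ∧ ((F ∧ T) ∧ ¬F)
  [7] ((x0 ∧ ¬x0) ∧ (¬x0 ∨ x0)) ∧ (F ∧ ¬F)

Answer: NO — after 7 steps the term is ((x0 ∧ ¬x0) ∧ (¬x0 ∨ x0)) ∧ (F ∧ ¬F), not yet normal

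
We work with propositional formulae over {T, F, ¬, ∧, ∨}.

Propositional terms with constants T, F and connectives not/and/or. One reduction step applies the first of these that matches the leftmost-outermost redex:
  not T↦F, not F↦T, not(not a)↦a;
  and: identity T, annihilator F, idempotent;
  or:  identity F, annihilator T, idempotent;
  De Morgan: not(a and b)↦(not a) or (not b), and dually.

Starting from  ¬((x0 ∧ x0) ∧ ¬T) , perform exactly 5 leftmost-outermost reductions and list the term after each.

  start: ¬((x0 ∧ x0) ∧ ¬T)
  [1] ¬(x0 ∧ x0) ∨ ¬¬T
  [2] (¬x0 ∨ ¬x0) ∨ ¬¬T
  [3] ¬x0 ∨ ¬¬T
  [4] ¬x0 ∨ T
  [5] T

Answer: after 5 steps: T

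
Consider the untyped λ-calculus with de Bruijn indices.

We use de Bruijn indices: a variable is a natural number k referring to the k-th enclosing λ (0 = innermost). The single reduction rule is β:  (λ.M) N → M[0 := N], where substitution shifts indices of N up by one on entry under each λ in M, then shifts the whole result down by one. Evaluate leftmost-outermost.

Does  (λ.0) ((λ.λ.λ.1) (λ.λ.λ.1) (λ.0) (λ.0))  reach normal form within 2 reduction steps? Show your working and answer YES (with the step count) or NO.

Answer: NO — after 2 steps the term is (λ.λ.1) (λ.0) (λ.0), not yet normal

Working:
  start: (λ.0) ((λ.λ.λ.1) (λ.λ.λ.1) (λ.0) (λ.0))
  [1] (λ.λ.λ.1) (λ.λ.λ.1) (λ.0) (λ.0)
  [2] (λ.λ.1) (λ.0) (λ.0)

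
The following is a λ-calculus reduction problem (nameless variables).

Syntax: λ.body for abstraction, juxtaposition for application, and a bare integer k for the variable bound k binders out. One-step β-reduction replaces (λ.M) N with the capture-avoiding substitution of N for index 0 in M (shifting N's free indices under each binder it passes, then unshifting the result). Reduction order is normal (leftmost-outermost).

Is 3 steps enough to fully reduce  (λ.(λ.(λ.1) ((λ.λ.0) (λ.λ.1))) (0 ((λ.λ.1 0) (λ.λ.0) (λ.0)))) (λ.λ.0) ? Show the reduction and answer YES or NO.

  start: (λ.(λ.(λ.1) ((λ.λ.0) (λ.λ.1))) (0 ((λ.λ.1 0) (λ.λ.0) (λ.0)))) (λ.λ.0)
  →1  (λ.(λ.1) ((λ.λ.0) (λ.λ.1))) ((λ.λ.0) ((λ.λ.1 0) (λ.λ.0) (λ.0)))
  →2  (λ.(λ.λ.0) ((λ.λ.1 0) (λ.λ.0) (λ.0))) ((λ.λ.0) (λ.λ.1))
  →3  (λ.λ.0) ((λ.λ.1 0) (λ.λ.0) (λ.0))

Answer: NO — after 3 steps the term is (λ.λ.0) ((λ.λ.1 0) (λ.λ.0) (λ.0)), not yet normal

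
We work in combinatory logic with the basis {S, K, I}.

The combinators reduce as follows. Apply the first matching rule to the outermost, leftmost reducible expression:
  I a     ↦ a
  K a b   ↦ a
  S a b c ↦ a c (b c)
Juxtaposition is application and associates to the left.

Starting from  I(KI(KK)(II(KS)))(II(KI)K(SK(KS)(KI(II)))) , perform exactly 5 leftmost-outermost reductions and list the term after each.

  start: I(KI(KK)(II(KS)))(II(KI)K(SK(KS)(KI(II))))
  [1] KI(KK)(II(KS))(II(KI)K(SK(KS)(KI(II))))
  [2] I(II(KS))(II(KI)K(SK(KS)(KI(II))))
  [3] II(KS)(II(KI)K(SK(KS)(KI(II))))
  [4] I(KS)(II(KI)K(SK(KS)(KI(II))))
  [5] KS(II(KI)K(SK(KS)(KI(II))))

Answer: after 5 steps: KS(II(KI)K(SK(KS)(KI(II))))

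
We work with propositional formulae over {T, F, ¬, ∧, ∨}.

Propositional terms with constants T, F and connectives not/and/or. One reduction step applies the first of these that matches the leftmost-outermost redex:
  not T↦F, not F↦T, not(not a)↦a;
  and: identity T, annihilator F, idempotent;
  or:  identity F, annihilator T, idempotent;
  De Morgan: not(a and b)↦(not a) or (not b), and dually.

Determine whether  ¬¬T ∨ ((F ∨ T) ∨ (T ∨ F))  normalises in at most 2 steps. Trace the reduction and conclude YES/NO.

Answer: YES — reaches normal form T in 2 ≤ 2 steps

Reduction:
  start: ¬¬T ∨ ((F ∨ T) ∨ (T ∨ F))
  step 1: T ∨ ((F ∨ T) ∨ (T ∨ F))
  step 2: T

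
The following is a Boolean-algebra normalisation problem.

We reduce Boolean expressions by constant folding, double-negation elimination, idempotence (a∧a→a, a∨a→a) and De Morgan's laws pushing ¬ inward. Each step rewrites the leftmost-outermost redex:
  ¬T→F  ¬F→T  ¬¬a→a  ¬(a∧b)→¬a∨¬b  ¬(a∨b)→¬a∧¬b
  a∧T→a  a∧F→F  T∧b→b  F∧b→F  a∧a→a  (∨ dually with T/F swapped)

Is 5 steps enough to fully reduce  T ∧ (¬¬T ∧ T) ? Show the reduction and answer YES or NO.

  start: T ∧ (¬¬T ∧ T)
  [1] ¬¬T ∧ T
  [2] ¬¬T
  [3] T

Answer: YES — reaches normal form T in 3 ≤ 5 steps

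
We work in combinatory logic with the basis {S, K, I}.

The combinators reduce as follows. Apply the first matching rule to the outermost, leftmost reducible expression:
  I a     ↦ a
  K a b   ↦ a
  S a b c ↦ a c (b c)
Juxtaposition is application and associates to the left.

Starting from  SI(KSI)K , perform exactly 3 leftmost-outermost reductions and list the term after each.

  start: SI(KSI)K
  step 1: IK(KSIK)
  step 2: K(KSIK)
  step 3: K(SK)

Answer: after 3 steps: K(SK)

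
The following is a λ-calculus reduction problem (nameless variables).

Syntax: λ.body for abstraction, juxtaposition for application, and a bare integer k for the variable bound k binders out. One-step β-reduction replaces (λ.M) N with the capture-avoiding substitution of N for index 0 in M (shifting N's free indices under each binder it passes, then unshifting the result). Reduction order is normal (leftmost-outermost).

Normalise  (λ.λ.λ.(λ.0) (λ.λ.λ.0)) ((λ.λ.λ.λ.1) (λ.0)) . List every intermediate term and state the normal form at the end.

Answer: normal form = λ.λ.λ.λ.λ.0  (in 2 steps)

Working:
  start: (λ.λ.λ.(λ.0) (λ.λ.λ.0)) ((λ.λ.λ.λ.1) (λ.0))
  step 1: λ.λ.(λ.0) (λ.λ.λ.0)
  step 2: λ.λ.λ.λ.λ.0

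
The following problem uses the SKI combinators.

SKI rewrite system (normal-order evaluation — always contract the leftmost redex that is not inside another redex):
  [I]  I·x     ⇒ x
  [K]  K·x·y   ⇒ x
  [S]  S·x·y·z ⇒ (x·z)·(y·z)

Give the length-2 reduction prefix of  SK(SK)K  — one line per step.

  start: SK(SK)K
  →1  KK(SKK)
  →2  K

Answer: after 2 steps: K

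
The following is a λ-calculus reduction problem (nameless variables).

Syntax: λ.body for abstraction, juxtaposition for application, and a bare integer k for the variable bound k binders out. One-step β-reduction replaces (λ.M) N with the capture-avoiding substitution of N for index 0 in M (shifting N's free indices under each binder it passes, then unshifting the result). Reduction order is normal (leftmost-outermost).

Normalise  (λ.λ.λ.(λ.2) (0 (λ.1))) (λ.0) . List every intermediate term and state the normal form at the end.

  start: (λ.λ.λ.(λ.2) (0 (λ.1))) (λ.0)
  [1] λ.λ.(λ.2) (0 (λ.1))
  [2] λ.λ.1

Answer: normal form = λ.λ.1  (in 2 steps)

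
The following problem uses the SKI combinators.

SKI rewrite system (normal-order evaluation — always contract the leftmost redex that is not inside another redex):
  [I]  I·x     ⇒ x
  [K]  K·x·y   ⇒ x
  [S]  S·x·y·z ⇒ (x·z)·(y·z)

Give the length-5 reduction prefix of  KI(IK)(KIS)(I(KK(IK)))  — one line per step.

Answer: after 5 steps: KK(IK)

Derivation:
  start: KI(IK)(KIS)(I(KK(IK)))
  [1] I(KIS)(I(KK(IK)))
  [2] KIS(I(KK(IK)))
  [3] I(I(KK(IK)))
  [4] I(KK(IK))
  [5] KK(IK)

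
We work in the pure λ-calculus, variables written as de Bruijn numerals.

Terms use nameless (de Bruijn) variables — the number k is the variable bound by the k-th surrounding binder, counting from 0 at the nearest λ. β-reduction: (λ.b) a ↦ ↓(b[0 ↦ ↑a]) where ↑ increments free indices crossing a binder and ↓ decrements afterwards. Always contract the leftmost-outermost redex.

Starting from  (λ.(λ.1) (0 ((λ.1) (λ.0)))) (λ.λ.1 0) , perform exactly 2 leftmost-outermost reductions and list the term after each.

Answer: after 2 steps: λ.λ.1 0

Working:
  start: (λ.(λ.1) (0 ((λ.1) (λ.0)))) (λ.λ.1 0)
  →1  (λ.λ.λ.1 0) ((λ.λ.1 0) ((λ.λ.λ.1 0) (λ.0)))
  →2  λ.λ.1 0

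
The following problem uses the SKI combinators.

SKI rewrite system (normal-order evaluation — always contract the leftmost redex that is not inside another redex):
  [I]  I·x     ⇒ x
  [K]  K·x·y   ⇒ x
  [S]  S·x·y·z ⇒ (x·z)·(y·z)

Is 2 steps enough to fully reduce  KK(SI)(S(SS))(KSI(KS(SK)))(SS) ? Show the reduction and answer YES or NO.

  start: KK(SI)(S(SS))(KSI(KS(SK)))(SS)
  →1  K(S(SS))(KSI(KS(SK)))(SS)
  →2  S(SS)(SS)

Answer: YES — reaches normal form S(SS)(SS) in 2 ≤ 2 steps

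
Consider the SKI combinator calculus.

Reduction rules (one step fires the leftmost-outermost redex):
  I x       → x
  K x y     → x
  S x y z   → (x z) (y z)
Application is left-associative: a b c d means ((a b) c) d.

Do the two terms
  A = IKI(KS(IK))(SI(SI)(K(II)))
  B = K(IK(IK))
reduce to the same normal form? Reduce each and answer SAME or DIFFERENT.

Answer: DIFFERENT — A ⇓ I, B ⇓ K(KK)

Derivation:
Term A:
  start: IKI(KS(IK))(SI(SI)(K(II)))
  step 1: KI(KS(IK))(SI(SI)(K(II)))
  step 2: I(SI(SI)(K(II)))
  step 3: SI(SI)(K(II))
  step 4: I(K(II))(SI(K(II)))
  step 5: K(II)(SI(K(II)))
  step 6: II
  step 7: I

Term B:
  start: K(IK(IK))
  step 1: K(K(IK))
  step 2: K(KK)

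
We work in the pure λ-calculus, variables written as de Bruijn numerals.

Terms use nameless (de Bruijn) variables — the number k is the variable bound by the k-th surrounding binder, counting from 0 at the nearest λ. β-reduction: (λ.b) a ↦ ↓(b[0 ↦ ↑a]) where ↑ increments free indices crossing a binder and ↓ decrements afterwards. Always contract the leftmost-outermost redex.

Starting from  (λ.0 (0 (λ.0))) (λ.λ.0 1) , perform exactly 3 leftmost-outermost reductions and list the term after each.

Answer: after 3 steps: λ.0 (λ.0 (λ.0))

Reduction:
  start: (λ.0 (0 (λ.0))) (λ.λ.0 1)
  [1] (λ.λ.0 1) ((λ.λ.0 1) (λ.0))
  [2] λ.0 ((λ.λ.0 1) (λ.0))
  [3] λ.0 (λ.0 (λ.0))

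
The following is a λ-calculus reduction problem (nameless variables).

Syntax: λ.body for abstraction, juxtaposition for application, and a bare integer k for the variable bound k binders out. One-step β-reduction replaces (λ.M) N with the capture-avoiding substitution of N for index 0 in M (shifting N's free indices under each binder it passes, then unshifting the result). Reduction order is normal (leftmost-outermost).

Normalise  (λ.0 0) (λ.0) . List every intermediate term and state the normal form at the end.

Answer: normal form = λ.0  (in 2 steps)

Derivation:
  start: (λ.0 0) (λ.0)
  →1  (λ.0) (λ.0)
  →2  λ.0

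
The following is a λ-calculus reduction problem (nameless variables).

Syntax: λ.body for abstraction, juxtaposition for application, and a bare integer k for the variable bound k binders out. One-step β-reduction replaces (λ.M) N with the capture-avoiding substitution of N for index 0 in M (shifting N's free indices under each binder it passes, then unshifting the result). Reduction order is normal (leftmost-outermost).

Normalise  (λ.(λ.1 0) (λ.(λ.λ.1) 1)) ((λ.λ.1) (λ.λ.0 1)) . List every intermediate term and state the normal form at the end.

  start: (λ.(λ.1 0) (λ.(λ.λ.1) 1)) ((λ.λ.1) (λ.λ.0 1))
  [1] (λ.(λ.λ.1) (λ.λ.0 1) 0) (λ.(λ.λ.1) ((λ.λ.1) (λ.λ.0 1)))
  [2] (λ.λ.1) (λ.λ.0 1) (λ.(λ.λ.1) ((λ.λ.1) (λ.λ.0 1)))
  [3] (λ.λ.λ.0 1) (λ.(λ.λ.1) ((λ.λ.1) (λ.λ.0 1)))
  [4] λ.λ.0 1

Answer: normal form = λ.λ.0 1  (in 4 steps)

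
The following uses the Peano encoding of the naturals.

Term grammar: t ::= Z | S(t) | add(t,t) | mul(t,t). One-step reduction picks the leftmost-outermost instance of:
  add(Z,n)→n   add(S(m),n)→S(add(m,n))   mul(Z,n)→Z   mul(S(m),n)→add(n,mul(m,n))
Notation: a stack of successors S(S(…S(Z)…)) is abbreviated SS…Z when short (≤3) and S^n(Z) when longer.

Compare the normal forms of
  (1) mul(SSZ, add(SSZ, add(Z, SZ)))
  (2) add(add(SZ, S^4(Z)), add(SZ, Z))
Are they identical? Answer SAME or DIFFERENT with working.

Answer: SAME — A ⇓ S^6(Z), B ⇓ S^6(Z)

Reduction:
Term A:
  start: mul(SSZ, add(SSZ, add(Z, SZ)))
  step 1: add(add(SSZ, add(Z, SZ)), mul(SZ, add(SSZ, add(Z, SZ))))
  step 2: add(S(add(SZ, add(Z, SZ))), mul(SZ, add(SSZ, add(Z, SZ))))
  step 3: S(add(add(SZ, add(Z, SZ)), mul(SZ, add(SSZ, add(Z, SZ)))))
  step 4: S(add(S(add(Z, add(Z, SZ))), mul(SZ, add(SSZ, add(Z, SZ)))))
  step 5: S(S(add(add(Z, add(Z, SZ)), mul(SZ, add(SSZ, add(Z, SZ))))))
  step 6: S(S(add(add(Z, SZ), mul(SZ, add(SSZ, add(Z, SZ))))))
  step 7: S(S(add(SZ, mul(SZ, add(SSZ, add(Z, SZ))))))
  step 8: S(S(S(add(Z, mul(SZ, add(SSZ, add(Z, SZ)))))))
  step 9: S(S(S(mul(SZ, add(SSZ, add(Z, SZ))))))
  step 10: S(S(S(add(add(SSZ, add(Z, SZ)), mul(Z, add(SSZ, add(Z, SZ)))))))
  step 11: S(S(S(add(S(add(SZ, add(Z, SZ))), mul(Z, add(SSZ, add(Z, SZ)))))))
  step 12: S(S(S(S(add(add(SZ, add(Z, SZ)), mul(Z, add(SSZ, add(Z, SZ))))))))
  step 13: S(S(S(S(add(S(add(Z, add(Z, SZ))), mul(Z, add(SSZ, add(Z, SZ))))))))
  step 14: S(S(S(S(S(add(add(Z, add(Z, SZ)), mul(Z, add(SSZ, add(Z, SZ)))))))))
  step 15: S(S(S(S(S(add(add(Z, SZ), mul(Z, add(SSZ, add(Z, SZ)))))))))
  step 16: S(S(S(S(S(add(SZ, mul(Z, add(SSZ, add(Z, SZ)))))))))
  step 17: S(S(S(S(S(S(add(Z, mul(Z, add(SSZ, add(Z, SZ))))))))))
  step 18: S(S(S(S(S(S(mul(Z, add(SSZ, add(Z, SZ)))))))))
  step 19: S^6(Z)

Term B:
  start: add(add(SZ, S^4(Z)), add(SZ, Z))
  step 1: add(S(add(Z, S^4(Z))), add(SZ, Z))
  step 2: S(add(add(Z, S^4(Z)), add(SZ, Z)))
  step 3: S(add(S^4(Z), add(SZ, Z)))
  step 4: S(S(add(SSSZ, add(SZ, Z))))
  step 5: S(S(S(add(SSZ, add(SZ, Z)))))
  step 6: S(S(S(S(add(SZ, add(SZ, Z))))))
  step 7: S(S(S(S(S(add(Z, add(SZ, Z)))))))
  step 8: S(S(S(S(S(add(SZ, Z))))))
  step 9: S(S(S(S(S(S(add(Z, Z)))))))
  step 10: S^6(Z)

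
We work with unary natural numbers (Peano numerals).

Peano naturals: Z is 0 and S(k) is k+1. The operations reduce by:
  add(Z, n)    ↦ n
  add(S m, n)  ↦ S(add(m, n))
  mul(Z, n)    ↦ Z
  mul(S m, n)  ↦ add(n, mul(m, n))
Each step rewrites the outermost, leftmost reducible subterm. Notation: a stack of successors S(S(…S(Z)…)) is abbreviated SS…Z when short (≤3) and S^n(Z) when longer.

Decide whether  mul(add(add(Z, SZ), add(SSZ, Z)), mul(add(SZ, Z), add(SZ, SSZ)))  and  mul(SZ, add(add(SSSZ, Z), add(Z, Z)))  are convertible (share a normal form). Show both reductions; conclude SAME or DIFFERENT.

Answer: DIFFERENT — A ⇓ S^9(Z), B ⇓ SSSZ

Reduction:
Term A:
  start: mul(add(add(Z, SZ), add(SSZ, Z)), mul(add(SZ, Z), add(SZ, SSZ)))
  [1] mul(add(SZ, add(SSZ, Z)), mul(add(SZ, Z), add(SZ, SSZ)))
  [2] mul(S(add(Z, add(SSZ, Z))), mul(add(SZ, Z), add(SZ, SSZ)))
  [3] add(mul(add(SZ, Z), add(SZ, SSZ)), mul(add(Z, add(SSZ, Z)), mul(add(SZ, Z), add(SZ, SSZ))))
  [4] add(mul(S(add(Z, Z)), add(SZ, SSZ)), mul(add(Z, add(SSZ, Z)), mul(add(SZ, Z), add(SZ, SSZ))))
  [5] add(add(add(SZ, SSZ), mul(add(Z, Z), add(SZ, SSZ))), mul(add(Z, add(SSZ, Z)), mul(add(SZ, Z), add(SZ, SSZ))))
  [6] add(add(S(add(Z, SSZ)), mul(add(Z, Z), add(SZ, SSZ))), mul(add(Z, add(SSZ, Z)), mul(add(SZ, Z), add(SZ, SSZ))))
  [7] add(S(add(add(Z, SSZ), mul(add(Z, Z), add(SZ, SSZ)))), mul(add(Z, add(SSZ, Z)), mul(add(SZ, Z), add(SZ, SSZ))))
  [8] S(add(add(add(Z, SSZ), mul(add(Z, Z), add(SZ, SSZ))), mul(add(Z, add(SSZ, Z)), mul(add(SZ, Z), add(SZ, SSZ)))))
  [9] S(add(add(SSZ, mul(add(Z, Z), add(SZ, SSZ))), mul(add(Z, add(SSZ, Z)), mul(add(SZ, Z), add(SZ, SSZ)))))
  [10] S(add(S(add(SZ, mul(add(Z, Z), add(SZ, SSZ)))), mul(add(Z, add(SSZ, Z)), mul(add(SZ, Z), add(SZ, SSZ)))))
  [11] S(S(add(add(SZ, mul(add(Z, Z), add(SZ, SSZ))), mul(add(Z, add(SSZ, Z)), mul(add(SZ, Z), add(SZ, SSZ))))))
  [12] S(S(add(S(add(Z, mul(add(Z, Z), add(SZ, SSZ)))), mul(add(Z, add(SSZ, Z)), mul(add(SZ, Z), add(SZ, SSZ))))))
  [13] S(S(S(add(add(Z, mul(add(Z, Z), add(SZ, SSZ))), mul(add(Z, add(SSZ, Z)), mul(add(SZ, Z), add(SZ, SSZ)))))))
  [14] S(S(S(add(mul(add(Z, Z), add(SZ, SSZ)), mul(add(Z, add(SSZ, Z)), mul(add(SZ, Z), add(SZ, SSZ)))))))
  [15] S(S(S(add(mul(Z, add(SZ, SSZ)), mul(add(Z, add(SSZ, Z)), mul(add(SZ, Z), add(SZ, SSZ)))))))
  [16] S(S(S(add(Z, mul(add(Z, add(SSZ, Z)), mul(add(SZ, Z), add(SZ, SSZ)))))))
  [17] S(S(S(mul(add(Z, add(SSZ, Z)), mul(add(SZ, Z), add(SZ, SSZ))))))
  [18] S(S(S(mul(add(SSZ, Z), mul(add(SZ, Z), add(SZ, SSZ))))))
  [19] S(S(S(mul(S(add(SZ, Z)), mul(add(SZ, Z), add(SZ, SSZ))))))
  [20] S(S(S(add(mul(add(SZ, Z), add(SZ, SSZ)), mul(add(SZ, Z), mul(add(SZ, Z), add(SZ, SSZ)))))))
  [21] S(S(S(add(mul(S(add(Z, Z)), add(SZ, SSZ)), mul(add(SZ, Z), mul(add(SZ, Z), add(SZ, SSZ)))))))
  [22] S(S(S(add(add(add(SZ, SSZ), mul(add(Z, Z), add(SZ, SSZ))), mul(add(SZ, Z), mul(add(SZ, Z), add(SZ, SSZ)))))))
  [23] S(S(S(add(add(S(add(Z, SSZ)), mul(add(Z, Z), add(SZ, SSZ))), mul(add(SZ, Z), mul(add(SZ, Z), add(SZ, SSZ)))))))
  [24] S(S(S(add(S(add(add(Z, SSZ), mul(add(Z, Z), add(SZ, SSZ)))), mul(add(SZ, Z), mul(add(SZ, Z), add(SZ, SSZ)))))))
  [25] S(S(S(S(add(add(add(Z, SSZ), mul(add(Z, Z), add(SZ, SSZ))), mul(add(SZ, Z), mul(add(SZ, Z), add(SZ, SSZ))))))))
  [26] S(S(S(S(add(add(SSZ, mul(add(Z, Z), add(SZ, SSZ))), mul(add(SZ, Z), mul(add(SZ, Z), add(SZ, SSZ))))))))
  [27] S(S(S(S(add(S(add(SZ, mul(add(Z, Z), add(SZ, SSZ)))), mul(add(SZ, Z), mul(add(SZ, Z), add(SZ, SSZ))))))))
  [28] S(S(S(S(S(add(add(SZ, mul(add(Z, Z), add(SZ, SSZ))), mul(add(SZ, Z), mul(add(SZ, Z), add(SZ, SSZ)))))))))
  [29] S(S(S(S(S(add(S(add(Z, mul(add(Z, Z), add(SZ, SSZ)))), mul(add(SZ, Z), mul(add(SZ, Z), add(SZ, SSZ)))))))))
  [30] S(S(S(S(S(S(add(add(Z, mul(add(Z, Z), add(SZ, SSZ))), mul(add(SZ, Z), mul(add(SZ, Z), add(SZ, SSZ))))))))))
  [31] S(S(S(S(S(S(add(mul(add(Z, Z), add(SZ, SSZ)), mul(add(SZ, Z), mul(add(SZ, Z), add(SZ, SSZ))))))))))
  [32] S(S(S(S(S(S(add(mul(Z, add(SZ, SSZ)), mul(add(SZ, Z), mul(add(SZ, Z), add(SZ, SSZ))))))))))
  [33] S(S(S(S(S(S(add(Z, mul(add(SZ, Z), mul(add(SZ, Z), add(SZ, SSZ))))))))))
  [34] S(S(S(S(S(S(mul(add(SZ, Z), mul(add(SZ, Z), add(SZ, SSZ)))))))))
  [35] S(S(S(S(S(S(mul(S(add(Z, Z)), mul(add(SZ, Z), add(SZ, SSZ)))))))))
  [36] S(S(S(S(S(S(add(mul(add(SZ, Z), add(SZ, SSZ)), mul(add(Z, Z), mul(add(SZ, Z), add(SZ, SSZ))))))))))
  [37] S(S(S(S(S(S(add(mul(S(add(Z, Z)), add(SZ, SSZ)), mul(add(Z, Z), mul(add(SZ, Z), add(SZ, SSZ))))))))))
  [38] S(S(S(S(S(S(add(add(add(SZ, SSZ), mul(add(Z, Z), add(SZ, SSZ))), mul(add(Z, Z), mul(add(SZ, Z), add(SZ, SSZ))))))))))
  [39] S(S(S(S(S(S(add(add(S(add(Z, SSZ)), mul(add(Z, Z), add(SZ, SSZ))), mul(add(Z, Z), mul(add(SZ, Z), add(SZ, SSZ))))))))))
  [40] S(S(S(S(S(S(add(S(add(add(Z, SSZ), mul(add(Z, Z), add(SZ, SSZ)))), mul(add(Z, Z), mul(add(SZ, Z), add(SZ, SSZ))))))))))
  [41] S(S(S(S(S(S(S(add(add(add(Z, SSZ), mul(add(Z, Z), add(SZ, SSZ))), mul(add(Z, Z), mul(add(SZ, Z), add(SZ, SSZ)))))))))))
  [42] S(S(S(S(S(S(S(add(add(SSZ, mul(add(Z, Z), add(SZ, SSZ))), mul(add(Z, Z), mul(add(SZ, Z), add(SZ, SSZ)))))))))))
  [43] S(S(S(S(S(S(S(add(S(add(SZ, mul(add(Z, Z), add(SZ, SSZ)))), mul(add(Z, Z), mul(add(SZ, Z), add(SZ, SSZ)))))))))))
  [44] S(S(S(S(S(S(S(S(add(add(SZ, mul(add(Z, Z), add(SZ, SSZ))), mul(add(Z, Z), mul(add(SZ, Z), add(SZ, SSZ))))))))))))
  [45] S(S(S(S(S(S(S(S(add(S(add(Z, mul(add(Z, Z), add(SZ, SSZ)))), mul(add(Z, Z), mul(add(SZ, Z), add(SZ, SSZ))))))))))))
  [46] S(S(S(S(S(S(S(S(S(add(add(Z, mul(add(Z, Z), add(SZ, SSZ))), mul(add(Z, Z), mul(add(SZ, Z), add(SZ, SSZ)))))))))))))
  [47] S(S(S(S(S(S(S(S(S(add(mul(add(Z, Z), add(SZ, SSZ)), mul(add(Z, Z), mul(add(SZ, Z), add(SZ, SSZ)))))))))))))
  [48] S(S(S(S(S(S(S(S(S(add(mul(Z, add(SZ, SSZ)), mul(add(Z, Z), mul(add(SZ, Z), add(SZ, SSZ)))))))))))))
  [49] S(S(S(S(S(S(S(S(S(add(Z, mul(add(Z, Z), mul(add(SZ, Z), add(SZ, SSZ)))))))))))))
  [50] S(S(S(S(S(S(S(S(S(mul(add(Z, Z), mul(add(SZ, Z), add(SZ, SSZ))))))))))))
  [51] S(S(S(S(S(S(S(S(S(mul(Z, mul(add(SZ, Z), add(SZ, SSZ))))))))))))
  [52] S^9(Z)

Term B:
  start: mul(SZ, add(add(SSSZ, Z), add(Z, Z)))
  [1] add(add(add(SSSZ, Z), add(Z, Z)), mul(Z, add(add(SSSZ, Z), add(Z, Z))))
  [2] add(add(S(add(SSZ, Z)), add(Z, Z)), mul(Z, add(add(SSSZ, Z), add(Z, Z))))
  [3] add(S(add(add(SSZ, Z), add(Z, Z))), mul(Z, add(add(SSSZ, Z), add(Z, Z))))
  [4] S(add(add(add(SSZ, Z), add(Z, Z)), mul(Z, add(add(SSSZ, Z), add(Z, Z)))))
  [5] S(add(add(S(add(SZ, Z)), add(Z, Z)), mul(Z, add(add(SSSZ, Z), add(Z, Z)))))
  [6] S(add(S(add(add(SZ, Z), add(Z, Z))), mul(Z, add(add(SSSZ, Z), add(Z, Z)))))
  [7] S(S(add(add(add(SZ, Z), add(Z, Z)), mul(Z, add(add(SSSZ, Z), add(Z, Z))))))
  [8] S(S(add(add(S(add(Z, Z)), add(Z, Z)), mul(Z, add(add(SSSZ, Z), add(Z, Z))))))
  [9] S(S(add(S(add(add(Z, Z), add(Z, Z))), mul(Z, add(add(SSSZ, Z), add(Z, Z))))))
  [10] S(S(S(add(add(add(Z, Z), add(Z, Z)), mul(Z, add(add(SSSZ, Z), add(Z, Z)))))))
  [11] S(S(S(add(add(Z, add(Z, Z)), mul(Z, add(add(SSSZ, Z), add(Z, Z)))))))
  [12] S(S(S(add(add(Z, Z), mul(Z, add(add(SSSZ, Z), add(Z, Z)))))))
  [13] S(S(S(add(Z, mul(Z, add(add(SSSZ, Z), add(Z, Z)))))))
  [14] S(S(S(mul(Z, add(add(SSSZ, Z), add(Z, Z))))))
  [15] SSSZ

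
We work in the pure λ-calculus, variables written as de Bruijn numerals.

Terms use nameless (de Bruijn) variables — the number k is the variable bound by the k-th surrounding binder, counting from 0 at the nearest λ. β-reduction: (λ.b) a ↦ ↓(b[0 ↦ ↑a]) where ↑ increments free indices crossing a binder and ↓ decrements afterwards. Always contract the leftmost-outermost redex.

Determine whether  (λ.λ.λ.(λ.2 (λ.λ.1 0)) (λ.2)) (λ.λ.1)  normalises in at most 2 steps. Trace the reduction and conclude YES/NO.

Answer: YES — reaches normal form λ.λ.1 (λ.λ.1 0) in 2 ≤ 2 steps

Working:
  start: (λ.λ.λ.(λ.2 (λ.λ.1 0)) (λ.2)) (λ.λ.1)
  [1] λ.λ.(λ.2 (λ.λ.1 0)) (λ.2)
  [2] λ.λ.1 (λ.λ.1 0)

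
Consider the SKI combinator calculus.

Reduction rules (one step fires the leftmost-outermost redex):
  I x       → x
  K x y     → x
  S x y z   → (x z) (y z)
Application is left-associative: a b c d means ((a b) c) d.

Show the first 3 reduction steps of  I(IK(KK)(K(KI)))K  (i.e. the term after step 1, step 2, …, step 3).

Answer: after 3 steps: KKK

Reduction:
  start: I(IK(KK)(K(KI)))K
  step 1: IK(KK)(K(KI))K
  step 2: K(KK)(K(KI))K
  step 3: KKK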